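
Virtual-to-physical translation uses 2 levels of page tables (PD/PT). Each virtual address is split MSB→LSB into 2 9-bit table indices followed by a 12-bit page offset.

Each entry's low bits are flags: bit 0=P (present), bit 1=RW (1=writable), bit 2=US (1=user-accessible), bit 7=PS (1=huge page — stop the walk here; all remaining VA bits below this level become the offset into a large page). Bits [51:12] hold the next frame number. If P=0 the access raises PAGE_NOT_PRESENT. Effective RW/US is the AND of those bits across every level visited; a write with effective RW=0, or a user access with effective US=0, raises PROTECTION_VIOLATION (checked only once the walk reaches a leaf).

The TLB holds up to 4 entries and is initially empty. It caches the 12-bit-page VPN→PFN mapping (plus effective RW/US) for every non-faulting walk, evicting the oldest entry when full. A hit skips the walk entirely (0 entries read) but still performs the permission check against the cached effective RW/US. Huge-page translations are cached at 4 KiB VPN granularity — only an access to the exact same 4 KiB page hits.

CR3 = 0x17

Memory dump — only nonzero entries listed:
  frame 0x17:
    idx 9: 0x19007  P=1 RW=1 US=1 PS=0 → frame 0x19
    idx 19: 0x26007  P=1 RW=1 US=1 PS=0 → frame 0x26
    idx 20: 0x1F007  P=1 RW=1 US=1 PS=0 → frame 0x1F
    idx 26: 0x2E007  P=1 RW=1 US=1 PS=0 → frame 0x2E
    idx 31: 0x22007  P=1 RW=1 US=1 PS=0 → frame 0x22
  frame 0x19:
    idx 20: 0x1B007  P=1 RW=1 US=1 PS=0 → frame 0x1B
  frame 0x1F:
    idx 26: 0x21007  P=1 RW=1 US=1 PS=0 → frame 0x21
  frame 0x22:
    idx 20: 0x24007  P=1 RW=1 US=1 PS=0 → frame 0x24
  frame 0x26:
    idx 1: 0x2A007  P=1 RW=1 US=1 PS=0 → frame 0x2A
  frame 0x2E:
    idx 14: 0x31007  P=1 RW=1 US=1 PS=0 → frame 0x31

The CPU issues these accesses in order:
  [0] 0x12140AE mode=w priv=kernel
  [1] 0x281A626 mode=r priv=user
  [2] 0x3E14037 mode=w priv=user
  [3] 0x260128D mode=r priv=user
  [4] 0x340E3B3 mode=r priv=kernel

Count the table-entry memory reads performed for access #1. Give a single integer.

Per-access translation:
#0 VA=0x12140AE (w,kernel):
  [0] read 0x17 idx=9: raw=0x19007 flags P=1 W=1 U=1 S=0
  [1] read 0x19 idx=20: raw=0x1B007 flags P=1 W=1 U=1 S=0
  → PA=0x1B0AE  (2 entries read)
#1 VA=0x281A626 (r,user):
  [0] read 0x17 idx=20: raw=0x1F007 flags P=1 W=1 U=1 S=0
  [1] read 0x1F idx=26: raw=0x21007 flags P=1 W=1 U=1 S=0
  → PA=0x21626  (2 entries read)
#2 VA=0x3E14037 (w,user):
  [0] read 0x17 idx=31: raw=0x22007 flags P=1 W=1 U=1 S=0
  [1] read 0x22 idx=20: raw=0x24007 flags P=1 W=1 U=1 S=0
  → PA=0x24037  (2 entries read)
#3 VA=0x260128D (r,user):
  [0] read 0x17 idx=19: raw=0x26007 flags P=1 W=1 U=1 S=0
  [1] read 0x26 idx=1: raw=0x2A007 flags P=1 W=1 U=1 S=0
  → PA=0x2A28D  (2 entries read)
#4 VA=0x340E3B3 (r,kernel):
  [0] read 0x17 idx=26: raw=0x2E007 flags P=1 W=1 U=1 S=0
  [1] read 0x2E idx=14: raw=0x31007 flags P=1 W=1 U=1 S=0
  → PA=0x313B3  (2 entries read)

Entries read for #1: 2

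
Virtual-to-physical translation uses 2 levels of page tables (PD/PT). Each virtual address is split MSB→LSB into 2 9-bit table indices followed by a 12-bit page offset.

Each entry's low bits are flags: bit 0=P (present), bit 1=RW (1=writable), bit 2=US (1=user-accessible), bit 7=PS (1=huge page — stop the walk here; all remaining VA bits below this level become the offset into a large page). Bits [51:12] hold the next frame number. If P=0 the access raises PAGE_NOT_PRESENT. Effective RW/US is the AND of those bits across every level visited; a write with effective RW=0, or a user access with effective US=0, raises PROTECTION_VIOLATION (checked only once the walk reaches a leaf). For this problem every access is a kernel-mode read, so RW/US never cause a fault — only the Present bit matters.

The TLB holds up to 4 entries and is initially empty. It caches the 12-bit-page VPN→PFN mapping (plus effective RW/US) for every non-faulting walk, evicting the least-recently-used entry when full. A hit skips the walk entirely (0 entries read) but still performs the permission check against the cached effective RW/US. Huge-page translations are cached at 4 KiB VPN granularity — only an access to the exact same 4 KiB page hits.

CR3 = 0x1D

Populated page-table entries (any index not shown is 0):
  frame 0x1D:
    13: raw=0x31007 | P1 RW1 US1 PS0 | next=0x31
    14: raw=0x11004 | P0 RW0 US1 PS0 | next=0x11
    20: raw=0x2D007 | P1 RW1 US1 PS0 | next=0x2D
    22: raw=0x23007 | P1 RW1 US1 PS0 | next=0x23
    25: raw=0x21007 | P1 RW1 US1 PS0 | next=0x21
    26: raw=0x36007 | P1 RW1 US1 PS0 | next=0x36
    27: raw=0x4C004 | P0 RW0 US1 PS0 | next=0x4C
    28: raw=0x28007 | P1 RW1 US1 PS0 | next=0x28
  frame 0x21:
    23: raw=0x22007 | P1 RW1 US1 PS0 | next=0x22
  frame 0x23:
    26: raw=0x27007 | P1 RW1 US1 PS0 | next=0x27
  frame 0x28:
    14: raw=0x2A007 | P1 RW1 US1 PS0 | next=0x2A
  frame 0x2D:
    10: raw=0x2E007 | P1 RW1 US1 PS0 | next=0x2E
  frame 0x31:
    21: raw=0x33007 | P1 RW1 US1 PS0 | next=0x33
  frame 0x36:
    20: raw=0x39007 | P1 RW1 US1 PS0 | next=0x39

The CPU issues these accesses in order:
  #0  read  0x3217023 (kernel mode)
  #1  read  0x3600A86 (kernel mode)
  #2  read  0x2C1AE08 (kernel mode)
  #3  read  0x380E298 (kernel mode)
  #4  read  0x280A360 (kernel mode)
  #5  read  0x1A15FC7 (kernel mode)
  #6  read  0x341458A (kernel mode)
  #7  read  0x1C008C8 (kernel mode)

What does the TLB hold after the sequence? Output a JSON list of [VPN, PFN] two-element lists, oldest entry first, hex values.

Per-access translation:
#0 VA=0x3217023 (r,kernel):
  [0] read 0x1D idx=25: raw=0x21007 flags P=1 W=1 U=1 S=0
  [1] read 0x21 idx=23: raw=0x22007 flags P=1 W=1 U=1 S=0
  ⇒ phys 0x22023  [2 reads]
#1 VA=0x3600A86 (r,kernel):
  [0] read 0x1D idx=27: raw=0x4C004 flags P=0 W=0 U=1 S=0
  ⇒ fault: PAGE_NOT_PRESENT  — 1 lookups
#2 VA=0x2C1AE08 (r,kernel):
  [0] read 0x1D idx=22: raw=0x23007 flags P=1 W=1 U=1 S=0
  [1] read 0x23 idx=26: raw=0x27007 flags P=1 W=1 U=1 S=0
  ⇒ phys 0x27E08  [2 reads]
#3 VA=0x380E298 (r,kernel):
  [0] read 0x1D idx=28: raw=0x28007 flags P=1 W=1 U=1 S=0
  [1] read 0x28 idx=14: raw=0x2A007 flags P=1 W=1 U=1 S=0
  ⇒ phys 0x2A298  [2 reads]
#4 VA=0x280A360 (r,kernel):
  [0] read 0x1D idx=20: raw=0x2D007 flags P=1 W=1 U=1 S=0
  [1] read 0x2D idx=10: raw=0x2E007 flags P=1 W=1 U=1 S=0
  ⇒ phys 0x2E360  [2 reads]
#5 VA=0x1A15FC7 (r,kernel):
  [0] read 0x1D idx=13: raw=0x31007 flags P=1 W=1 U=1 S=0
  [1] read 0x31 idx=21: raw=0x33007 flags P=1 W=1 U=1 S=0
  ⇒ phys 0x33FC7  [2 reads]
#6 VA=0x341458A (r,kernel):
  [0] read 0x1D idx=26: raw=0x36007 flags P=1 W=1 U=1 S=0
  [1] read 0x36 idx=20: raw=0x39007 flags P=1 W=1 U=1 S=0
  ⇒ phys 0x3958A  [2 reads]
#7 VA=0x1C008C8 (r,kernel):
  [0] read 0x1D idx=14: raw=0x11004 flags P=0 W=0 U=1 S=0
  ⇒ fault: PAGE_NOT_PRESENT  — 1 lookups

TLB: [["0x380E", "0x2A"], ["0x280A", "0x2E"], ["0x1A15", "0x33"], ["0x3414", "0x39"]]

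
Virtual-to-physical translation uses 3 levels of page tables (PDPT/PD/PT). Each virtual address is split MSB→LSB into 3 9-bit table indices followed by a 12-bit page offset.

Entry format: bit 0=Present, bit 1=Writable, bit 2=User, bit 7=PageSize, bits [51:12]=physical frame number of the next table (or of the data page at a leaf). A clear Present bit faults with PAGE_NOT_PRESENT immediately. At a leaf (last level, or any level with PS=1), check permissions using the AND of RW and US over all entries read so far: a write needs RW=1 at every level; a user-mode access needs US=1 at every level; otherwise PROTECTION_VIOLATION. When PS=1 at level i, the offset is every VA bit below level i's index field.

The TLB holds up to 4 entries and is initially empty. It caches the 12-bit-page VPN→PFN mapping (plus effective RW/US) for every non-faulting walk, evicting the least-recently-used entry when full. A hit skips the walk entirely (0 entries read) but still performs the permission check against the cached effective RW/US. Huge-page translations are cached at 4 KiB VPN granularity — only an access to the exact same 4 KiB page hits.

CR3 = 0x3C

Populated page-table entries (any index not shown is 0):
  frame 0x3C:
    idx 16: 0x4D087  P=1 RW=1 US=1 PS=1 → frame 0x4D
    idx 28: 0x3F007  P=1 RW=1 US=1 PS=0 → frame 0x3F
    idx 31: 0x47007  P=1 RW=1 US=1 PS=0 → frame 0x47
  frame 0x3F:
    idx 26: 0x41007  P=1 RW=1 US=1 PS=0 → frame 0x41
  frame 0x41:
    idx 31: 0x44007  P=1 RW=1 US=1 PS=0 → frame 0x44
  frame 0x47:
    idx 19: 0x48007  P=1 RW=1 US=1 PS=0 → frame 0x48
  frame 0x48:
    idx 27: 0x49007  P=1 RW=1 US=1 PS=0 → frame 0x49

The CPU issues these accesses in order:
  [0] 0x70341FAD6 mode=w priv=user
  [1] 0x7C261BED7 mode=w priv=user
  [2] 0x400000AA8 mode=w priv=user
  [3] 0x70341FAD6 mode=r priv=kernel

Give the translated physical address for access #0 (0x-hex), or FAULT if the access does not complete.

Trace:
#0 VA=0x70341FAD6 (w,user):
  lvl0: tbl 0x3C, slot 28 ⇒ 0x3F007 (P1/RW1/US1/PS0)
  lvl1: tbl 0x3F, slot 26 ⇒ 0x41007 (P1/RW1/US1/PS0)
  lvl2: tbl 0x41, slot 31 ⇒ 0x44007 (P1/RW1/US1/PS0)
  → PA=0x44AD6  (3 entries read)
#1 VA=0x7C261BED7 (w,user):
  lvl0: tbl 0x3C, slot 31 ⇒ 0x47007 (P1/RW1/US1/PS0)
  lvl1: tbl 0x47, slot 19 ⇒ 0x48007 (P1/RW1/US1/PS0)
  lvl2: tbl 0x48, slot 27 ⇒ 0x49007 (P1/RW1/US1/PS0)
  → PA=0x49ED7  (3 entries read)
#2 VA=0x400000AA8 (w,user):
  lvl0: tbl 0x3C, slot 16 ⇒ 0x4D087 (P1/RW1/US1/PS1)
  → PA=0x4DAA8 (huge @L0)  (1 entries read)
#3 VA=0x70341FAD6 (r,kernel):
  TLB hit vpn=0x70341F → PA=0x44AD6

Access #0 PA: 0x44AD6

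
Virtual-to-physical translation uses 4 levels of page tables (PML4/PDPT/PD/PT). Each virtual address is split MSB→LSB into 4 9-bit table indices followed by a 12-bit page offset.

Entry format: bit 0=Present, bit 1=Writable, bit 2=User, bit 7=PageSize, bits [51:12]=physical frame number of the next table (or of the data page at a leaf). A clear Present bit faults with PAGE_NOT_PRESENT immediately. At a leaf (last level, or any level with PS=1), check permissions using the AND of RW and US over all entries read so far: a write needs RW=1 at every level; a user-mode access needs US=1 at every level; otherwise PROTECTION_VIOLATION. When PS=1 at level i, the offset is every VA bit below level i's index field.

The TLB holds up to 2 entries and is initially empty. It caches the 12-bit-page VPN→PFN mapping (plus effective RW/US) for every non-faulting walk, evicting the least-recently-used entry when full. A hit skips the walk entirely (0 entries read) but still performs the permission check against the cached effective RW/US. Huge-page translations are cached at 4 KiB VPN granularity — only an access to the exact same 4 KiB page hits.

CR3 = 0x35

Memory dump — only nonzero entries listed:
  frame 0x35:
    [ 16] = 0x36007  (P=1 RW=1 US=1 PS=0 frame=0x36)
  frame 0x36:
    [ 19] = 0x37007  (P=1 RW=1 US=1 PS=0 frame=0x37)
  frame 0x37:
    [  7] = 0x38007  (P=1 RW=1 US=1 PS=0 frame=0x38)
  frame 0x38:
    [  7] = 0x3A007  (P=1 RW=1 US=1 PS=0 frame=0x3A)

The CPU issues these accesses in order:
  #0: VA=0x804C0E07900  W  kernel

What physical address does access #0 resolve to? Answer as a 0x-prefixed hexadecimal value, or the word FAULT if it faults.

Walk each access:
#0 VA=0x804C0E07900 (w,kernel):
  L0 @0x35[16] → 0x36007  P=1,RW=1,US=1,PS=0
  L1 @0x36[19] → 0x37007  P=1,RW=1,US=1,PS=0
  L2 @0x37[7] → 0x38007  P=1,RW=1,US=1,PS=0
  L3 @0x38[7] → 0x3A007  P=1,RW=1,US=1,PS=0
  ✓ 0x3A900  — 4 lookups

Access #0 PA: 0x3A900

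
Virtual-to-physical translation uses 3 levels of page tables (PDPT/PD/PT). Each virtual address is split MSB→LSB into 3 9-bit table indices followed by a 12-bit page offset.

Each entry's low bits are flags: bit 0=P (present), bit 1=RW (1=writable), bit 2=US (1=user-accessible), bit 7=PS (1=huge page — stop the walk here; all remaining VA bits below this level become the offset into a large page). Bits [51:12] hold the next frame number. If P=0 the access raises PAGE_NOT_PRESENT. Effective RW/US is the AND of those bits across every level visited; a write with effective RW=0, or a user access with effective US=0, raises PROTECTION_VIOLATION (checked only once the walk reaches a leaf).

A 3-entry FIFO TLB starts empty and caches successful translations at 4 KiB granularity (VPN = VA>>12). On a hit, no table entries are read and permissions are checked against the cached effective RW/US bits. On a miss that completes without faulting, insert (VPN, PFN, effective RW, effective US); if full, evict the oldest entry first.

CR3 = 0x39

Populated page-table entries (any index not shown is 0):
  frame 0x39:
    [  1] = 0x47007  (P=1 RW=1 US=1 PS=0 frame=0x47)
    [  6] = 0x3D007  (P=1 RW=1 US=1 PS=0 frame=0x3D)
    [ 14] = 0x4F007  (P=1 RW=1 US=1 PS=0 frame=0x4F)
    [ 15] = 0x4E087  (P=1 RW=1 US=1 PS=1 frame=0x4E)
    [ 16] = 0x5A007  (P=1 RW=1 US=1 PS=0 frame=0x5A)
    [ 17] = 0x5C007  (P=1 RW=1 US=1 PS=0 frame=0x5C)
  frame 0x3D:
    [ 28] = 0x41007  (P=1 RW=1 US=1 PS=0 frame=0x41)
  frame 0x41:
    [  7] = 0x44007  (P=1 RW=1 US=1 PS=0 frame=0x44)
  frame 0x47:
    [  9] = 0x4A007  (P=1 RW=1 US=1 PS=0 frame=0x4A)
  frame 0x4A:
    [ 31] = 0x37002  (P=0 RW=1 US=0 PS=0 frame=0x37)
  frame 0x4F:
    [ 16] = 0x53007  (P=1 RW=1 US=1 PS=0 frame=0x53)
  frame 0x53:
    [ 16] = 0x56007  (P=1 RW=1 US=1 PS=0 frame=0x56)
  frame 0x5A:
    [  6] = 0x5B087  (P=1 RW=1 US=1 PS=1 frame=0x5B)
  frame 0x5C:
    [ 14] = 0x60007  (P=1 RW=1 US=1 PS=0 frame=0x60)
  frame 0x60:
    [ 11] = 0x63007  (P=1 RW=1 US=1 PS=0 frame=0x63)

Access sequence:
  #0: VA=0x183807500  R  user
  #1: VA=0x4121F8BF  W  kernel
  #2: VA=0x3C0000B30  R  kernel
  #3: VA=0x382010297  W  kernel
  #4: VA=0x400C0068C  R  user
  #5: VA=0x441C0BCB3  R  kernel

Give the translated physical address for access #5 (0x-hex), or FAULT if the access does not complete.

Walk each access:
#0 VA=0x183807500 (r,user):
  L0: frame=0x39 idx=6 entry=0x3D007 [P=1 RW=1 US=1 PS=0]
  L1: frame=0x3D idx=28 entry=0x41007 [P=1 RW=1 US=1 PS=0]
  L2: frame=0x41 idx=7 entry=0x44007 [P=1 RW=1 US=1 PS=0]
  → PA=0x44500  (3 entries read)
#1 VA=0x4121F8BF (w,kernel):
  L0: frame=0x39 idx=1 entry=0x47007 [P=1 RW=1 US=1 PS=0]
  L1: frame=0x47 idx=9 entry=0x4A007 [P=1 RW=1 US=1 PS=0]
  L2: frame=0x4A idx=31 entry=0x37002 [P=0 RW=1 US=0 PS=0]
  ✗ PAGE_NOT_PRESENT  [3 reads]
#2 VA=0x3C0000B30 (r,kernel):
  L0: frame=0x39 idx=15 entry=0x4E087 [P=1 RW=1 US=1 PS=1]
  → PA=0x4EB30 (huge @L0)  (1 entries read)
#3 VA=0x382010297 (w,kernel):
  L0: frame=0x39 idx=14 entry=0x4F007 [P=1 RW=1 US=1 PS=0]
  L1: frame=0x4F idx=16 entry=0x53007 [P=1 RW=1 US=1 PS=0]
  L2: frame=0x53 idx=16 entry=0x56007 [P=1 RW=1 US=1 PS=0]
  → PA=0x56297  (3 entries read)
#4 VA=0x400C0068C (r,user):
  L0: frame=0x39 idx=16 entry=0x5A007 [P=1 RW=1 US=1 PS=0]
  L1: frame=0x5A idx=6 entry=0x5B087 [P=1 RW=1 US=1 PS=1]
  → PA=0x5B68C (huge @L1)  (2 entries read)
#5 VA=0x441C0BCB3 (r,kernel):
  L0: frame=0x39 idx=17 entry=0x5C007 [P=1 RW=1 US=1 PS=0]
  L1: frame=0x5C idx=14 entry=0x60007 [P=1 RW=1 US=1 PS=0]
  L2: frame=0x60 idx=11 entry=0x63007 [P=1 RW=1 US=1 PS=0]
  → PA=0x63CB3  (3 entries read)

Access #5 PA: 0x63CB3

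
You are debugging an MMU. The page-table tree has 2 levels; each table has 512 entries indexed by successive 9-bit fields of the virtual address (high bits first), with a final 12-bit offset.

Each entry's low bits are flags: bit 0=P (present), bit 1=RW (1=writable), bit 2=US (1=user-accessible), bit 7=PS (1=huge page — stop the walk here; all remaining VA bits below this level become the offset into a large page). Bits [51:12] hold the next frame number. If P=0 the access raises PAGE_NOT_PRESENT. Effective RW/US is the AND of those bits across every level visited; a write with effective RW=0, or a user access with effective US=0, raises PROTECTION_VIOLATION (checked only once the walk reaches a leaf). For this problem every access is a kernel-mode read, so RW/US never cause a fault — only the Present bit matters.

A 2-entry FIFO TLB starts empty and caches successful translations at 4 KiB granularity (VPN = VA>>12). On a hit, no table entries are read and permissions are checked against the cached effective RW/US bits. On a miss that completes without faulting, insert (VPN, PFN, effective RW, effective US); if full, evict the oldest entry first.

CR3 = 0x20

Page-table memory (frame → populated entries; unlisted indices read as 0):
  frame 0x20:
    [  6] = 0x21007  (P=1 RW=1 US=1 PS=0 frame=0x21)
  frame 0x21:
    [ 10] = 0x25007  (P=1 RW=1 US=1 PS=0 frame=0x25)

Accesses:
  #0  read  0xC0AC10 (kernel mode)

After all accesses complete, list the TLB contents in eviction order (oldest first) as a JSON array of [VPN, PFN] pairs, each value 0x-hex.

Walk each access:
#0 VA=0xC0AC10 (r,kernel):
  L0 @0x20[6] → 0x21007  P=1,RW=1,US=1,PS=0
  L1 @0x21[10] → 0x25007  P=1,RW=1,US=1,PS=0
  ⇒ phys 0x25C10  [2 reads]

TLB: [["0xC0A", "0x25"]]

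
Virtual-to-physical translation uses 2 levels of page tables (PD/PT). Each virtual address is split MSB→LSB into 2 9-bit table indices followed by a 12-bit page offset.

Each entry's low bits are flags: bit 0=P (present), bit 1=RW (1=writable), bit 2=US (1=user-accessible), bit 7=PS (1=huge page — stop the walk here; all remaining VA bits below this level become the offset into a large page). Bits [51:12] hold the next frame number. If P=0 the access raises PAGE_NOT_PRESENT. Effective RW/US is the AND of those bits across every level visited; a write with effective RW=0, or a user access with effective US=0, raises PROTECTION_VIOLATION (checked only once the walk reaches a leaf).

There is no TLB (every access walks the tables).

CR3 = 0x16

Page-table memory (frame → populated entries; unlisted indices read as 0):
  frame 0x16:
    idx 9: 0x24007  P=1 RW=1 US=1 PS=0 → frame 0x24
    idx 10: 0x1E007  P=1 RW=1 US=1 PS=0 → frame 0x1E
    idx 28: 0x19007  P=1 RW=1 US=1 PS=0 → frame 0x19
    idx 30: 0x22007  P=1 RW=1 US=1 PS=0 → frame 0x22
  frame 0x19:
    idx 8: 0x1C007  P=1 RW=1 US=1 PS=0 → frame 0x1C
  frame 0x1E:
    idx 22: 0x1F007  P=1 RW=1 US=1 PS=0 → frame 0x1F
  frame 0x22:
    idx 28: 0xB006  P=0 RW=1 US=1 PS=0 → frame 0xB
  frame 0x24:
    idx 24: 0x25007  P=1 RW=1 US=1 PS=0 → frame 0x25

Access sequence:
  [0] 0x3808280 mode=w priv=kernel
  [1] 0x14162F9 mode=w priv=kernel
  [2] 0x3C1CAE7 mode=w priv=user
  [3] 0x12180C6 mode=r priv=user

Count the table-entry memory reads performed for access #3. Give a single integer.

Per-access translation:
#0 VA=0x3808280 (w,kernel):
  [0] read 0x16 idx=28: raw=0x19007 flags P=1 W=1 U=1 S=0
  [1] read 0x19 idx=8: raw=0x1C007 flags P=1 W=1 U=1 S=0
  ⇒ phys 0x1C280  [2 reads]
#1 VA=0x14162F9 (w,kernel):
  [0] read 0x16 idx=10: raw=0x1E007 flags P=1 W=1 U=1 S=0
  [1] read 0x1E idx=22: raw=0x1F007 flags P=1 W=1 U=1 S=0
  ⇒ phys 0x1F2F9  [2 reads]
#2 VA=0x3C1CAE7 (w,user):
  [0] read 0x16 idx=30: raw=0x22007 flags P=1 W=1 U=1 S=0
  [1] read 0x22 idx=28: raw=0xB006 flags P=0 W=1 U=1 S=0
  → PAGE_NOT_PRESENT  (2 entries read)
#3 VA=0x12180C6 (r,user):
  [0] read 0x16 idx=9: raw=0x24007 flags P=1 W=1 U=1 S=0
  [1] read 0x24 idx=24: raw=0x25007 flags P=1 W=1 U=1 S=0
  ⇒ phys 0x250C6  [2 reads]

Entries read for #3: 2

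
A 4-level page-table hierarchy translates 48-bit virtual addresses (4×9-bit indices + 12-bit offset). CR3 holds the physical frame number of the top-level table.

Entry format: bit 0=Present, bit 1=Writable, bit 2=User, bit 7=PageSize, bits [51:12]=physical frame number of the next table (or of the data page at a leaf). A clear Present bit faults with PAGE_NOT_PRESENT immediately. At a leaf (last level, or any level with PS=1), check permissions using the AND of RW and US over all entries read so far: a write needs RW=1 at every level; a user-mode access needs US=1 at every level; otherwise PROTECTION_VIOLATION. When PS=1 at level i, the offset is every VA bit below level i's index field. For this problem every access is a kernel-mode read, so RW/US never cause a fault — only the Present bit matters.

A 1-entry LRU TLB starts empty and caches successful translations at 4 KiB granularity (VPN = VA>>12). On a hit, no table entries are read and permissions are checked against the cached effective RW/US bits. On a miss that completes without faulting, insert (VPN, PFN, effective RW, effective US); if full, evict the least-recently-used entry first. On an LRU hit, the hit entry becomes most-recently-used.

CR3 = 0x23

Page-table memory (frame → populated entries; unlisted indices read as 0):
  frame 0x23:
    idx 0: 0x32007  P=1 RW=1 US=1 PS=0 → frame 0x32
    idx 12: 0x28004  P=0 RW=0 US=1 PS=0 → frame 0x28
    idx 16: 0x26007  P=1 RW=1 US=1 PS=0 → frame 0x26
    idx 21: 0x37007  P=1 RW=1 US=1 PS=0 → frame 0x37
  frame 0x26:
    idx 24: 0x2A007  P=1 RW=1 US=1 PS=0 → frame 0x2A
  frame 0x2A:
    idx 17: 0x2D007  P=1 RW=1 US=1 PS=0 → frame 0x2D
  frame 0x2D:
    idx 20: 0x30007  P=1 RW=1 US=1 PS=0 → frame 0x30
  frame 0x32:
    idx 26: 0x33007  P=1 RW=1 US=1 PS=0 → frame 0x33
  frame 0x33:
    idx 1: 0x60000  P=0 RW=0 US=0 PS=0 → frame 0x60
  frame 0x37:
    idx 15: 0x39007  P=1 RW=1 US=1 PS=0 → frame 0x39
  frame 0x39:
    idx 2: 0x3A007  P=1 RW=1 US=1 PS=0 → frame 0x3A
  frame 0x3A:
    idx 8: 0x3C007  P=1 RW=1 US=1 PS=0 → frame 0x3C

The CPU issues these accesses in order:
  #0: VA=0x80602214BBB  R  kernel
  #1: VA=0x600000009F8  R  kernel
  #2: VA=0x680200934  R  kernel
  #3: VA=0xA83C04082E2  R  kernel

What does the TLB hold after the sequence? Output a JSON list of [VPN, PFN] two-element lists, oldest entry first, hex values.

Trace:
#0 VA=0x80602214BBB (r,kernel):
  L0: frame=0x23 idx=16 entry=0x26007 [P=1 RW=1 US=1 PS=0]
  L1: frame=0x26 idx=24 entry=0x2A007 [P=1 RW=1 US=1 PS=0]
  L2: frame=0x2A idx=17 entry=0x2D007 [P=1 RW=1 US=1 PS=0]
  L3: frame=0x2D idx=20 entry=0x30007 [P=1 RW=1 US=1 PS=0]
  → PA=0x30BBB  (4 entries read)
#1 VA=0x600000009F8 (r,kernel):
  L0: frame=0x23 idx=12 entry=0x28004 [P=0 RW=0 US=1 PS=0]
  ⇒ fault: PAGE_NOT_PRESENT  — 1 lookups
#2 VA=0x680200934 (r,kernel):
  L0: frame=0x23 idx=0 entry=0x32007 [P=1 RW=1 US=1 PS=0]
  L1: frame=0x32 idx=26 entry=0x33007 [P=1 RW=1 US=1 PS=0]
  L2: frame=0x33 idx=1 entry=0x60000 [P=0 RW=0 US=0 PS=0]
  ⇒ fault: PAGE_NOT_PRESENT  — 3 lookups
#3 VA=0xA83C04082E2 (r,kernel):
  L0: frame=0x23 idx=21 entry=0x37007 [P=1 RW=1 US=1 PS=0]
  L1: frame=0x37 idx=15 entry=0x39007 [P=1 RW=1 US=1 PS=0]
  L2: frame=0x39 idx=2 entry=0x3A007 [P=1 RW=1 US=1 PS=0]
  L3: frame=0x3A idx=8 entry=0x3C007 [P=1 RW=1 US=1 PS=0]
  → PA=0x3C2E2  (4 entries read)

TLB: [["0xA83C0408", "0x3C"]]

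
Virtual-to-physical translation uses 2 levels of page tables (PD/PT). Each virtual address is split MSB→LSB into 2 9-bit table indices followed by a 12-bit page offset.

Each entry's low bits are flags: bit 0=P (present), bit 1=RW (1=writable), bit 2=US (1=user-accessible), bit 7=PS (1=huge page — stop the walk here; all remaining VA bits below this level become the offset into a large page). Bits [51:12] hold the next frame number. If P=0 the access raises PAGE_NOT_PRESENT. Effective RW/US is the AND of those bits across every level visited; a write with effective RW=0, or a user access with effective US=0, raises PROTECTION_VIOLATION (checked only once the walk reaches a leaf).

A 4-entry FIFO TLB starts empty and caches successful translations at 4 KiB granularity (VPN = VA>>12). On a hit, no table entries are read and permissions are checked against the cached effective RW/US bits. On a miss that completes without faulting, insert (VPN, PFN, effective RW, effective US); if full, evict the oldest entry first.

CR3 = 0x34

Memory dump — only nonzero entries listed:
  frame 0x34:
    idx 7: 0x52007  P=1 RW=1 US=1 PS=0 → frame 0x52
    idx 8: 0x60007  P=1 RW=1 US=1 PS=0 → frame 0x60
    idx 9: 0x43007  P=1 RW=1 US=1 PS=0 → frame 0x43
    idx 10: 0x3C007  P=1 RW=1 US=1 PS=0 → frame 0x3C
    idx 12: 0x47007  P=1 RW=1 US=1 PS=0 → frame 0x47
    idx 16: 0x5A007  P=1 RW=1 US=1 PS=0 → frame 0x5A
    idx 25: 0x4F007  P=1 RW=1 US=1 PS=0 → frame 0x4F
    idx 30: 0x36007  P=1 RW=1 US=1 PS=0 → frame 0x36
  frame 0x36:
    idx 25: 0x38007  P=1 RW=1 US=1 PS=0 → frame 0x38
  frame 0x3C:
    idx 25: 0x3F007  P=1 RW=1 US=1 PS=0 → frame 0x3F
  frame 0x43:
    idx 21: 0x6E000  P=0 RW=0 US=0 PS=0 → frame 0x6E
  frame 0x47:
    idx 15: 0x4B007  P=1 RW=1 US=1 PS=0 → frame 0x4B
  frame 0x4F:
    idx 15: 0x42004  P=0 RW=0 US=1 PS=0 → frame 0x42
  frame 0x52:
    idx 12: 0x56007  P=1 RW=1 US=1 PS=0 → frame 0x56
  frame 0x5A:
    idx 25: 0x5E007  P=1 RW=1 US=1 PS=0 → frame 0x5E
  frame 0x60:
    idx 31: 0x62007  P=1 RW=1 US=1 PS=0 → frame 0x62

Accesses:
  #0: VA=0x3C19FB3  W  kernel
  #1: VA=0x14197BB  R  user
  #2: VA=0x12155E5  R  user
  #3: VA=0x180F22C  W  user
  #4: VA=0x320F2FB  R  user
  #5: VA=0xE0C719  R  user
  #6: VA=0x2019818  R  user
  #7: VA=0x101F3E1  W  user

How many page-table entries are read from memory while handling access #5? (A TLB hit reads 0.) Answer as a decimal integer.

Walk each access:
#0 VA=0x3C19FB3 (w,kernel):
  L0 @0x34[30] → 0x36007  P=1,RW=1,US=1,PS=0
  L1 @0x36[25] → 0x38007  P=1,RW=1,US=1,PS=0
  ✓ 0x38FB3  — 2 lookups
#1 VA=0x14197BB (r,user):
  L0 @0x34[10] → 0x3C007  P=1,RW=1,US=1,PS=0
  L1 @0x3C[25] → 0x3F007  P=1,RW=1,US=1,PS=0
  ✓ 0x3F7BB  — 2 lookups
#2 VA=0x12155E5 (r,user):
  L0 @0x34[9] → 0x43007  P=1,RW=1,US=1,PS=0
  L1 @0x43[21] → 0x6E000  P=0,RW=0,US=0,PS=0
  ✗ PAGE_NOT_PRESENT  [2 reads]
#3 VA=0x180F22C (w,user):
  L0 @0x34[12] → 0x47007  P=1,RW=1,US=1,PS=0
  L1 @0x47[15] → 0x4B007  P=1,RW=1,US=1,PS=0
  ✓ 0x4B22C  — 2 lookups
#4 VA=0x320F2FB (r,user):
  L0 @0x34[25] → 0x4F007  P=1,RW=1,US=1,PS=0
  L1 @0x4F[15] → 0x42004  P=0,RW=0,US=1,PS=0
  ✗ PAGE_NOT_PRESENT  [2 reads]
#5 VA=0xE0C719 (r,user):
  L0 @0x34[7] → 0x52007  P=1,RW=1,US=1,PS=0
  L1 @0x52[12] → 0x56007  P=1,RW=1,US=1,PS=0
  ✓ 0x56719  — 2 lookups
#6 VA=0x2019818 (r,user):
  L0 @0x34[16] → 0x5A007  P=1,RW=1,US=1,PS=0
  L1 @0x5A[25] → 0x5E007  P=1,RW=1,US=1,PS=0
  ✓ 0x5E818  — 2 lookups
#7 VA=0x101F3E1 (w,user):
  L0 @0x34[8] → 0x60007  P=1,RW=1,US=1,PS=0
  L1 @0x60[31] → 0x62007  P=1,RW=1,US=1,PS=0
  ✓ 0x623E1  — 2 lookups

Entries read for #5: 2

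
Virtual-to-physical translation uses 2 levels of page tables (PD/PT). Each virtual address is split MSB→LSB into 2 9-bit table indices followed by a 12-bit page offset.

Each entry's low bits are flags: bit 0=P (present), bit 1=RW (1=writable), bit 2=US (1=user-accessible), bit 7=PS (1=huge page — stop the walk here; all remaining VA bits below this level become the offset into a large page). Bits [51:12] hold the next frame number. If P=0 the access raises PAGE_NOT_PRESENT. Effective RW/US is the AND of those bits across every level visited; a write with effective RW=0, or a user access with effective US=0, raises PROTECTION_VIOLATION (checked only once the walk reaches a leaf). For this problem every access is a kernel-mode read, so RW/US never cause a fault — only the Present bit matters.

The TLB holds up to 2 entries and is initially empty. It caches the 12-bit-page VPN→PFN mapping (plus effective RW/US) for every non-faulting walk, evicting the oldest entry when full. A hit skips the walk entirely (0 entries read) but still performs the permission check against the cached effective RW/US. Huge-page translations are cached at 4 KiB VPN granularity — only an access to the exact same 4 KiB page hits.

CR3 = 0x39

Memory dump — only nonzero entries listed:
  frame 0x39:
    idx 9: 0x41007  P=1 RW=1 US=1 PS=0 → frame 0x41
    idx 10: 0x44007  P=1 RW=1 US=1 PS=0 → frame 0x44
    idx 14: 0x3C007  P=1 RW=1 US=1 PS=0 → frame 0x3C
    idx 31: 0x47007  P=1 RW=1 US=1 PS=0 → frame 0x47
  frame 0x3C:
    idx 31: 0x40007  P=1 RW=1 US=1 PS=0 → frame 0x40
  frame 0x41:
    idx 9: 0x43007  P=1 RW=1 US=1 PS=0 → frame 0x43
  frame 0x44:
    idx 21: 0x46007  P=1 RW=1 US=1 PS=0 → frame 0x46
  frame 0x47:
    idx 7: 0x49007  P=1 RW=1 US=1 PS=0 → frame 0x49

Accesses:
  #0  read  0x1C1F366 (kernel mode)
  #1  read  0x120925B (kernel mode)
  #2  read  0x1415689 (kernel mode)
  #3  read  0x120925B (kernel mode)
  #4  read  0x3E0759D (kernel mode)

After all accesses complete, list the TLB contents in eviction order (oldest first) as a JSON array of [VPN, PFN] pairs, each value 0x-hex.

Per-access translation:
#0 VA=0x1C1F366 (r,kernel):
  [0] read 0x39 idx=14: raw=0x3C007 flags P=1 W=1 U=1 S=0
  [1] read 0x3C idx=31: raw=0x40007 flags P=1 W=1 U=1 S=0
  ✓ 0x40366  — 2 lookups
#1 VA=0x120925B (r,kernel):
  [0] read 0x39 idx=9: raw=0x41007 flags P=1 W=1 U=1 S=0
  [1] read 0x41 idx=9: raw=0x43007 flags P=1 W=1 U=1 S=0
  ✓ 0x4325B  — 2 lookups
#2 VA=0x1415689 (r,kernel):
  [0] read 0x39 idx=10: raw=0x44007 flags P=1 W=1 U=1 S=0
  [1] read 0x44 idx=21: raw=0x46007 flags P=1 W=1 U=1 S=0
  ✓ 0x46689  — 2 lookups
#3 VA=0x120925B (r,kernel):
  TLB hit vpn=0x1209 → PA=0x4325B
#4 VA=0x3E0759D (r,kernel):
  [0] read 0x39 idx=31: raw=0x47007 flags P=1 W=1 U=1 S=0
  [1] read 0x47 idx=7: raw=0x49007 flags P=1 W=1 U=1 S=0
  ✓ 0x4959D  — 2 lookups

TLB: [["0x1415", "0x46"], ["0x3E07", "0x49"]]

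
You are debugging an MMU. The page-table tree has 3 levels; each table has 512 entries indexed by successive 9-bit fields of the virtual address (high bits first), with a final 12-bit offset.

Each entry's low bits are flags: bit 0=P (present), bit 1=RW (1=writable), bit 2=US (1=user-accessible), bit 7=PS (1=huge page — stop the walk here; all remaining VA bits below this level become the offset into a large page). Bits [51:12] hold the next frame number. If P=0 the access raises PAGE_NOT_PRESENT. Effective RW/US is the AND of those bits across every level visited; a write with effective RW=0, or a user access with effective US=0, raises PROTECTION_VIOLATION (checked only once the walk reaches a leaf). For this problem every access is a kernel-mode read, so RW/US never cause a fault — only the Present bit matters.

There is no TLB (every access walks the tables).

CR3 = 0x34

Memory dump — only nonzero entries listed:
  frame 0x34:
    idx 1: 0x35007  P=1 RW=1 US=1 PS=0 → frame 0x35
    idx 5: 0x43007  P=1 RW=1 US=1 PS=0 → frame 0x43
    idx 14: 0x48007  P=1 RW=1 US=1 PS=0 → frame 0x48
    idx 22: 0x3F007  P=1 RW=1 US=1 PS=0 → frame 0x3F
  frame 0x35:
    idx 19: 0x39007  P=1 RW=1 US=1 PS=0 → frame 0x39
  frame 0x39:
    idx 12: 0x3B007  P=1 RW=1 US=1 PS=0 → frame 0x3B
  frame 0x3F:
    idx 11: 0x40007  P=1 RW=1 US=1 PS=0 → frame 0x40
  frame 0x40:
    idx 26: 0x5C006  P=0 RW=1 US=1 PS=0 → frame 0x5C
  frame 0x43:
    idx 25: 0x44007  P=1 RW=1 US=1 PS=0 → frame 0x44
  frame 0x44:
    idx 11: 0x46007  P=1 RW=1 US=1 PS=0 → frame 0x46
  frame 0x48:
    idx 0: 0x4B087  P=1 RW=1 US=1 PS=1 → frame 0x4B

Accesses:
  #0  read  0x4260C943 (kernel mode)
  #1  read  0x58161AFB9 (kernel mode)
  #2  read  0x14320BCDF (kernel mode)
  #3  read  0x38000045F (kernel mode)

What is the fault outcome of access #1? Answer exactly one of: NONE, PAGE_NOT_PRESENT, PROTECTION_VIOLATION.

Trace:
#0 VA=0x4260C943 (r,kernel):
  lvl0: tbl 0x34, slot 1 ⇒ 0x35007 (P1/RW1/US1/PS0)
  lvl1: tbl 0x35, slot 19 ⇒ 0x39007 (P1/RW1/US1/PS0)
  lvl2: tbl 0x39, slot 12 ⇒ 0x3B007 (P1/RW1/US1/PS0)
  → PA=0x3B943  (3 entries read)
#1 VA=0x58161AFB9 (r,kernel):
  lvl0: tbl 0x34, slot 22 ⇒ 0x3F007 (P1/RW1/US1/PS0)
  lvl1: tbl 0x3F, slot 11 ⇒ 0x40007 (P1/RW1/US1/PS0)
  lvl2: tbl 0x40, slot 26 ⇒ 0x5C006 (P0/RW1/US1/PS0)
  → PAGE_NOT_PRESENT  (3 entries read)
#2 VA=0x14320BCDF (r,kernel):
  lvl0: tbl 0x34, slot 5 ⇒ 0x43007 (P1/RW1/US1/PS0)
  lvl1: tbl 0x43, slot 25 ⇒ 0x44007 (P1/RW1/US1/PS0)
  lvl2: tbl 0x44, slot 11 ⇒ 0x46007 (P1/RW1/US1/PS0)
  → PA=0x46CDF  (3 entries read)
#3 VA=0x38000045F (r,kernel):
  lvl0: tbl 0x34, slot 14 ⇒ 0x48007 (P1/RW1/US1/PS0)
  lvl1: tbl 0x48, slot 0 ⇒ 0x4B087 (P1/RW1/US1/PS1)
  → PA=0x4B45F (huge @L1)  (2 entries read)

Access #1 fault: PAGE_NOT_PRESENT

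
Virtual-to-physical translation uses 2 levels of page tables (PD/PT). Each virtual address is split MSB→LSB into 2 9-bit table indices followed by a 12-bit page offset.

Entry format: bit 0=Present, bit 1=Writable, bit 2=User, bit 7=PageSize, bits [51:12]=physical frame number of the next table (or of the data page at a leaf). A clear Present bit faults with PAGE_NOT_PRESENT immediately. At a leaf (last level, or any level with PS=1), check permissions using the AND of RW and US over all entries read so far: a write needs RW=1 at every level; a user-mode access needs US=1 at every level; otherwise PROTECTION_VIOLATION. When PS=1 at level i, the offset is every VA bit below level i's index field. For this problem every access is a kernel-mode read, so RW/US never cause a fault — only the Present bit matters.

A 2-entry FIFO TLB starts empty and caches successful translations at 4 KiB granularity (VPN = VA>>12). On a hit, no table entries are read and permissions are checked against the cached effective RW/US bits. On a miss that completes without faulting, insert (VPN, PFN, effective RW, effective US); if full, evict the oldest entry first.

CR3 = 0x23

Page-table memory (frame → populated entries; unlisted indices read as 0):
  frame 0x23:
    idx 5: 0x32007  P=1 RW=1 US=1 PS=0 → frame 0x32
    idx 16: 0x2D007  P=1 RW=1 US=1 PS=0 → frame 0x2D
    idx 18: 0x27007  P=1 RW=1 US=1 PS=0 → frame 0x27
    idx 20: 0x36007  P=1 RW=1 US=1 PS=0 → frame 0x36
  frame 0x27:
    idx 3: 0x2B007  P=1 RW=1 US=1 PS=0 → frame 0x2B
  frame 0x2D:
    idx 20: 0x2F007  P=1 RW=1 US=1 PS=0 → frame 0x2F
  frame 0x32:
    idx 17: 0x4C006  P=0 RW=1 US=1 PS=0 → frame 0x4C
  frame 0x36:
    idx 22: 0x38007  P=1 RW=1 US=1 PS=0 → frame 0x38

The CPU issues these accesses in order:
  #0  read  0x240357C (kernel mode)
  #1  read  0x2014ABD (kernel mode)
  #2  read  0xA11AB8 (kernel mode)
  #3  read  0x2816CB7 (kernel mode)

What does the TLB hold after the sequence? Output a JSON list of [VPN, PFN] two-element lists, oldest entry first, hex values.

Per-access translation:
#0 VA=0x240357C (r,kernel):
  [0] read 0x23 idx=18: raw=0x27007 flags P=1 W=1 U=1 S=0
  [1] read 0x27 idx=3: raw=0x2B007 flags P=1 W=1 U=1 S=0
  → PA=0x2B57C  (2 entries read)
#1 VA=0x2014ABD (r,kernel):
  [0] read 0x23 idx=16: raw=0x2D007 flags P=1 W=1 U=1 S=0
  [1] read 0x2D idx=20: raw=0x2F007 flags P=1 W=1 U=1 S=0
  → PA=0x2FABD  (2 entries read)
#2 VA=0xA11AB8 (r,kernel):
  [0] read 0x23 idx=5: raw=0x32007 flags P=1 W=1 U=1 S=0
  [1] read 0x32 idx=17: raw=0x4C006 flags P=0 W=1 U=1 S=0
  ✗ PAGE_NOT_PRESENT  [2 reads]
#3 VA=0x2816CB7 (r,kernel):
  [0] read 0x23 idx=20: raw=0x36007 flags P=1 W=1 U=1 S=0
  [1] read 0x36 idx=22: raw=0x38007 flags P=1 W=1 U=1 S=0
  → PA=0x38CB7  (2 entries read)

TLB: [["0x2014", "0x2F"], ["0x2816", "0x38"]]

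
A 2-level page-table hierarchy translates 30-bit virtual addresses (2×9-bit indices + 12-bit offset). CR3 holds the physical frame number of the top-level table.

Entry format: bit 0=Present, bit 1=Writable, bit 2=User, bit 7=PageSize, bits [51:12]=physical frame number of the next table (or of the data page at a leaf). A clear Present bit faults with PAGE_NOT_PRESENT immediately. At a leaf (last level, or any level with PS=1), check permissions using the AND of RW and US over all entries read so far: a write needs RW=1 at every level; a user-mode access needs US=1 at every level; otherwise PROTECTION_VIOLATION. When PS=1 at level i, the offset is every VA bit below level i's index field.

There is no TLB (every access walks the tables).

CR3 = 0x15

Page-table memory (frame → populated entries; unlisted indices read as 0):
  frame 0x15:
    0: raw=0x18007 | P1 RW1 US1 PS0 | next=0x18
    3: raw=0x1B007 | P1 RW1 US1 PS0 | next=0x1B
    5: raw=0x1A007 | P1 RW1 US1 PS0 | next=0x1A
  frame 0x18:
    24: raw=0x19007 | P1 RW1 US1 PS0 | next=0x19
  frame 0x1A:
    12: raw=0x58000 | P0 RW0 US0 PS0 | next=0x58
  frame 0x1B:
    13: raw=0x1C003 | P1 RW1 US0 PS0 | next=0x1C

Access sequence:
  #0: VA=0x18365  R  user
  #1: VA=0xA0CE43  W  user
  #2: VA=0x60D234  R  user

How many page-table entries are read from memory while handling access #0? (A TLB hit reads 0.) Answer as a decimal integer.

Trace:
#0 VA=0x18365 (r,user):
  L0: frame=0x15 idx=0 entry=0x18007 [P=1 RW=1 US=1 PS=0]
  L1: frame=0x18 idx=24 entry=0x19007 [P=1 RW=1 US=1 PS=0]
  ⇒ phys 0x19365  [2 reads]
#1 VA=0xA0CE43 (w,user):
  L0: frame=0x15 idx=5 entry=0x1A007 [P=1 RW=1 US=1 PS=0]
  L1: frame=0x1A idx=12 entry=0x58000 [P=0 RW=0 US=0 PS=0]
  → PAGE_NOT_PRESENT  (2 entries read)
#2 VA=0x60D234 (r,user):
  L0: frame=0x15 idx=3 entry=0x1B007 [P=1 RW=1 US=1 PS=0]
  L1: frame=0x1B idx=13 entry=0x1C003 [P=1 RW=1 US=0 PS=0]
  → PROTECTION_VIOLATION  (2 entries read)

Entries read for #0: 2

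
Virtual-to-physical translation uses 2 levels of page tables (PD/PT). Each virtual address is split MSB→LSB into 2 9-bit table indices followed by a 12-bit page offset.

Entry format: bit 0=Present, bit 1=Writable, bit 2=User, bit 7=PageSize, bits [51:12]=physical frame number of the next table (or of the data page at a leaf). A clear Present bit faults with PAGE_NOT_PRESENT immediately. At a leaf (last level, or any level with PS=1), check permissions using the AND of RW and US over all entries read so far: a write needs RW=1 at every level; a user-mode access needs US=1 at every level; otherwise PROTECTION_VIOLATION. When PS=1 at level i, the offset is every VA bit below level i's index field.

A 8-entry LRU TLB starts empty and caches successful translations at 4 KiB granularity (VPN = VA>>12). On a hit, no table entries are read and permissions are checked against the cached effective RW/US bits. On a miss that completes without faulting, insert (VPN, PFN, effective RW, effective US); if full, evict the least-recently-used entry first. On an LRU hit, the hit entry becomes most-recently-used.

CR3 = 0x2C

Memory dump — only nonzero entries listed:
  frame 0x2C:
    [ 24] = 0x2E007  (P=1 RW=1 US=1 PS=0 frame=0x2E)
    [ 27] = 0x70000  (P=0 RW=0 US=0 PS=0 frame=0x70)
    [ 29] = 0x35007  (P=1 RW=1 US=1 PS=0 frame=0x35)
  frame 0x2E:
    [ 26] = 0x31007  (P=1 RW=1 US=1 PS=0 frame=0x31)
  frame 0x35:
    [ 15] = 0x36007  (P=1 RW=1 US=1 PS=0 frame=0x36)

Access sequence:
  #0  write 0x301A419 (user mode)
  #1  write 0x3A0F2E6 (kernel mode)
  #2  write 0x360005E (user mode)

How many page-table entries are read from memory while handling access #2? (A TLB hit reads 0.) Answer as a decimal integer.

Trace:
#0 VA=0x301A419 (w,user):
  L0: frame=0x2C idx=24 entry=0x2E007 [P=1 RW=1 US=1 PS=0]
  L1: frame=0x2E idx=26 entry=0x31007 [P=1 RW=1 US=1 PS=0]
  ✓ 0x31419  — 2 lookups
#1 VA=0x3A0F2E6 (w,kernel):
  L0: frame=0x2C idx=29 entry=0x35007 [P=1 RW=1 US=1 PS=0]
  L1: frame=0x35 idx=15 entry=0x36007 [P=1 RW=1 US=1 PS=0]
  ✓ 0x362E6  — 2 lookups
#2 VA=0x360005E (w,user):
  L0: frame=0x2C idx=27 entry=0x70000 [P=0 RW=0 US=0 PS=0]
  ⇒ fault: PAGE_NOT_PRESENT  — 1 lookups

Entries read for #2: 1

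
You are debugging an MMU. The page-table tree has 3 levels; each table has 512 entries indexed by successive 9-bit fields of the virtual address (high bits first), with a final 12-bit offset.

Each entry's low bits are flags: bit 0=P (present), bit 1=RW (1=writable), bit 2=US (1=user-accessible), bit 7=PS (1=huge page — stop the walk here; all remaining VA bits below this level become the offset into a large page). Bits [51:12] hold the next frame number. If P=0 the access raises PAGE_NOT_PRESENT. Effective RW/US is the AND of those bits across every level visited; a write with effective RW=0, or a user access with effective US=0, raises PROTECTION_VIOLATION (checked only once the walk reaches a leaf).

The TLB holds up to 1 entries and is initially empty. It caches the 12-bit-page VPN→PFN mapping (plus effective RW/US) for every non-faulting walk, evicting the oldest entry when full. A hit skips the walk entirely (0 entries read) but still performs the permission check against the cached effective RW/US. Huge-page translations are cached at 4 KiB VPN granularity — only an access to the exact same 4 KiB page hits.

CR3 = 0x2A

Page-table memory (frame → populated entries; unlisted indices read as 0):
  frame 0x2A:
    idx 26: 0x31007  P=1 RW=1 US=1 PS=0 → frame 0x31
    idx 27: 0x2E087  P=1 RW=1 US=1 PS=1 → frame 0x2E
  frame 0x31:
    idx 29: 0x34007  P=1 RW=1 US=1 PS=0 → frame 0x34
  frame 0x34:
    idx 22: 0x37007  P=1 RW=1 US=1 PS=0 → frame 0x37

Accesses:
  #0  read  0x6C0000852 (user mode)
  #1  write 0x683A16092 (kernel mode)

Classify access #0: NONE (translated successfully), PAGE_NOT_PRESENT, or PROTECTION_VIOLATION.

Walk each access:
#0 VA=0x6C0000852 (r,user):
  lvl0: tbl 0x2A, slot 27 ⇒ 0x2E087 (P1/RW1/US1/PS1)
  ⇒ phys 0x2E852 (huge @L0)  [1 reads]
#1 VA=0x683A16092 (w,kernel):
  lvl0: tbl 0x2A, slot 26 ⇒ 0x31007 (P1/RW1/US1/PS0)
  lvl1: tbl 0x31, slot 29 ⇒ 0x34007 (P1/RW1/US1/PS0)
  lvl2: tbl 0x34, slot 22 ⇒ 0x37007 (P1/RW1/US1/PS0)
  ⇒ phys 0x37092  [3 reads]

Access #0 fault: NONE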